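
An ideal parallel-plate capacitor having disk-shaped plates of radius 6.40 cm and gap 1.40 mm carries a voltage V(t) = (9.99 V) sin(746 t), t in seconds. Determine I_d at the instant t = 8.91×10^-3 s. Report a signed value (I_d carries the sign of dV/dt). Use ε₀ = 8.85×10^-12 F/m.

5.67×10^-7 A

C = ε₀A/d = (8.85×10^-12)(0.01287)/(1.40×10^-3) = 8.136×10^-11 F. dV/dt = V₀ω·cos(ωt); at ωt = 6.64686 rad this factor is 0.9346.
I_d = C dV/dt = (8.136×10^-11)(9.99)(746)(0.9346) = 5.67×10^-7 A.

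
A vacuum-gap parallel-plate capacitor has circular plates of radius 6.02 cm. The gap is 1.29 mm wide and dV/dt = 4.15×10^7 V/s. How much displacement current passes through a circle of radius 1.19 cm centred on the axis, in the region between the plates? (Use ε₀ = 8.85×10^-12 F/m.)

1.27×10^-4 A

dE/dt = (dV/dt)/d = 3.217×10^10 V/(m·s); I_d = ε₀(πR²)(dE/dt) = (8.85×10^-12)(0.01139)(3.217×10^10) = 3.243×10^-3 A.
Through an area πr² the displacement current is I_d·(πr²/πR²) = I_d (r/R)² = 1.27×10^-4 A.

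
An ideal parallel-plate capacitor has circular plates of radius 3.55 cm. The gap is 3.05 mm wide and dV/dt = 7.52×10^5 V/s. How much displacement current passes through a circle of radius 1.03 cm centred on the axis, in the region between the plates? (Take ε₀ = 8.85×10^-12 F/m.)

dE/dt = (dV/dt)/d = 2.466×10^8 V/(m·s); I_d = ε₀(πR²)(dE/dt) = (8.85×10^-12)(3.959×10^-3)(2.466×10^8) = 8.640×10^-6 A.
Through an area πr² the displacement current is I_d·(πr²/πR²) = I_d (r/R)² = 7.27×10^-7 A.

7.27×10^-7 A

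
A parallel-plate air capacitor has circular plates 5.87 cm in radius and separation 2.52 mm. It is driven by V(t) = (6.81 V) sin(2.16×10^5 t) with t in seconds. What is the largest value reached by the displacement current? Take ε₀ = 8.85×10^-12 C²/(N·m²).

The displacement current equals the conduction current C dV/dt, which peaks at C V₀ ω.
With C = ε₀A/d = (8.85×10^-12)(0.01082)/(2.52×10^-3) = 3.800×10^-11 F and ω = 2.16×10^5 rad/s, I_d,max = (3.800×10^-11)(6.81)(2.16×10^5) = 5.59×10^-5 A.

5.59×10^-5 A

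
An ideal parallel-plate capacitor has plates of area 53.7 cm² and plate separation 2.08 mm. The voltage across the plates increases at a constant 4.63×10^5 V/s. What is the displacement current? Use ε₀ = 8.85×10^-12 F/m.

C = ε₀A/d = (8.85×10^-12)(5.37×10^-3)/(2.08×10^-3) = 2.285×10^-11 F.
I_d = C dV/dt = (2.285×10^-11)(4.63×10^5) = 1.06×10^-5 A.

1.06×10^-5 A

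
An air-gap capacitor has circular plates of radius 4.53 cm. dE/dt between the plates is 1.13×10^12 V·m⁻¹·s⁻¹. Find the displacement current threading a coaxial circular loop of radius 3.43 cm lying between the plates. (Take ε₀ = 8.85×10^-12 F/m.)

Through the whole plate area (πR² = 6.447×10^-3 m²), I_d = ε₀ πR² dE/dt = 0.06447 A.
Through an area πr² the displacement current is I_d·(πr²/πR²) = I_d (r/R)² = 0.0370 A.

0.0370 A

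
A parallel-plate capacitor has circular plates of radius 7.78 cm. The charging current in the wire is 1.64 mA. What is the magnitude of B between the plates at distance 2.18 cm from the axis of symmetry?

No conduction current crosses the gap, so I_d there equals the 1.64×10^-3 A in the leads.
For r < R the Ampère–Maxwell law gives B(2πr) = μ₀ I_d (r²/R²), so B = μ₀ I_d r/(2πR²) = (4π×10^-7)(1.64×10^-3)(0.0218)/(2π·0.0778²) = 1.18×10^-9 T.

1.18×10^-9 T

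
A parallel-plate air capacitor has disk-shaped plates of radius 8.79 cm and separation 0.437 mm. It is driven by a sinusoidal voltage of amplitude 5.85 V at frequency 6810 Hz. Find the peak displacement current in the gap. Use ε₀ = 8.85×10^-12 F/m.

C = ε₀A/d = (8.85×10^-12)(0.02427)/(4.37×10^-4) = 4.915×10^-10 F; ω = 2πf = 4.279×10^4 rad/s.
I_d = C dV/dt, so |I_d|_max = C V₀ ω = (4.915×10^-10)(5.85)(4.279×10^4) = 1.23×10^-4 A.

1.23×10^-4 A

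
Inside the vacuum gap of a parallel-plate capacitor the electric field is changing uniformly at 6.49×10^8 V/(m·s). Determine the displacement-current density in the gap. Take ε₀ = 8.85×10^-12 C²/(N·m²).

5.74×10^-3 A/m²

The displacement-current density is ε₀ ∂E/∂t = (8.85×10^-12)(6.49×10^8) = 5.74×10^-3 A/m².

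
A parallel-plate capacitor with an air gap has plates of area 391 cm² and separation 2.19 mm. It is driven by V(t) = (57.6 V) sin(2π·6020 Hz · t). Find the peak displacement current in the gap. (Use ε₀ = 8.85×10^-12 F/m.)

The displacement current equals the conduction current C dV/dt, which peaks at C V₀ ω.
With C = ε₀A/d = (8.85×10^-12)(0.0391)/(2.19×10^-3) = 1.580×10^-10 F and ω = 2πf = 3.782×10^4 rad/s, I_d,max = (1.580×10^-10)(57.6)(3.782×10^4) = 3.44×10^-4 A.

3.44×10^-4 A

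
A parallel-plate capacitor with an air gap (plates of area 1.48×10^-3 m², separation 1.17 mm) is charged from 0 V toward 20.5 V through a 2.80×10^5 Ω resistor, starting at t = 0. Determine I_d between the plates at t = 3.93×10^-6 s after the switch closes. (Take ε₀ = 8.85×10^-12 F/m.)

2.09×10^-5 A

With C = ε₀A/d = (8.85×10^-12)(1.48×10^-3)/(1.17×10^-3) = 1.119×10^-11 F, the time constant is τ = RC = 3.133×10^-6 s, so t/τ = 1.254 and e^(−t/τ) = 0.2854.
I_d = I_cond = (V₀/R) e^(−t/τ) = (7.321×10^-5)(0.2854) = 2.09×10^-5 A.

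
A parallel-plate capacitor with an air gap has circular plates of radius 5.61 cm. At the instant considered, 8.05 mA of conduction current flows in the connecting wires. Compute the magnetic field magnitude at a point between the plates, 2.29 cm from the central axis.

1.17×10^-8 T

Between the plates the displacement current equals the wire current: I_d = 8.05 mA = 8.05×10^-3 A.
∮B·dl = μ₀ I_d,enc with I_d,enc = I_d r²/R² = 1.341×10^-3 A; so B = μ₀ I_d,enc/(2πr) = 1.17×10^-8 T.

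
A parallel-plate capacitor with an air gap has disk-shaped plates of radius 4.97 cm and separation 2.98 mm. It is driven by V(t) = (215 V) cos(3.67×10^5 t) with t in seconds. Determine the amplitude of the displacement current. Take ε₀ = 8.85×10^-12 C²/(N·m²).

1.82×10^-3 A

C = ε₀A/d = (8.85×10^-12)(7.760×10^-3)/(2.98×10^-3) = 2.305×10^-11 F; ω = 3.67×10^5 rad/s.
I_d = C dV/dt, so |I_d|_max = C V₀ ω = (2.305×10^-11)(215)(3.67×10^5) = 1.82×10^-3 A.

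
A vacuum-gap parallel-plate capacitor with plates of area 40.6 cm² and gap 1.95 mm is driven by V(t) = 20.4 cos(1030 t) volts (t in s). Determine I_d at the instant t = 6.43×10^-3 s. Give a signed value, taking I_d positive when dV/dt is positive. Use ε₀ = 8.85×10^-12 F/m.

-1.29×10^-7 A

dV/dt = (20.4)(1030)·−sin(6.6229) = -7002 V/s.
I_d = C dV/dt with C = ε₀A/d = (8.85×10^-12)(4.06×10^-3)/(1.95×10^-3) = 1.843×10^-11 F, so I_d = (1.843×10^-11)(-7002) = -1.29×10^-7 A.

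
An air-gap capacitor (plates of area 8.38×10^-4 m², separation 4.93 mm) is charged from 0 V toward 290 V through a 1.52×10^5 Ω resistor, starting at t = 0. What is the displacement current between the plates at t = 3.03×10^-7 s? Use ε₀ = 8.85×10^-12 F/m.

5.07×10^-4 A

With C = ε₀A/d = (8.85×10^-12)(8.38×10^-4)/(4.93×10^-3) = 1.504×10^-12 F, the time constant is τ = RC = 2.286×10^-7 s, so t/τ = 1.325 and e^(−t/τ) = 0.2658.
I_d = I_cond = (V₀/R) e^(−t/τ) = (1.908×10^-3)(0.2658) = 5.07×10^-4 A.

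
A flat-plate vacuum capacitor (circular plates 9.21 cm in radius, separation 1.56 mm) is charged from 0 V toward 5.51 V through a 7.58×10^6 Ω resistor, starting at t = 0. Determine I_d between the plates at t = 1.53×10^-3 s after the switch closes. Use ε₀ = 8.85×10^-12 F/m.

1.91×10^-7 A

C = ε₀A/d = (8.85×10^-12)(0.02665)/(1.56×10^-3) = 1.512×10^-10 F, so τ = RC = 1.146×10^-3 s.
The conduction current is I(t) = (V₀/R) e^(−t/τ), and the displacement current between the plates equals it.
t/τ = 1.335; I_d = (5.51/7.58×10^6) · e^(−1.335) = (7.269×10^-7)(0.2632) = 1.91×10^-7 A.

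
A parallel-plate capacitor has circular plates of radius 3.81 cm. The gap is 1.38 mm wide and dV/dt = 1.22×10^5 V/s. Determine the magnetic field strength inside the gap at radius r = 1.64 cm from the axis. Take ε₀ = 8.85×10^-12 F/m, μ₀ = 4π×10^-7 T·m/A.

With E = V/d, dE/dt = 8.841×10^7 V/(m·s) and πR² = 4.560×10^-3 m², giving I_d = ε₀ πR² dE/dt = 3.568×10^-6 A.
An Ampèrian loop of radius r encloses a fraction (r/R)² of I_d. Then B·2πr = μ₀ I_d (r/R)², giving B = μ₀ I_d r/(2πR²) = 8.06×10^-12 T.

8.06×10^-12 T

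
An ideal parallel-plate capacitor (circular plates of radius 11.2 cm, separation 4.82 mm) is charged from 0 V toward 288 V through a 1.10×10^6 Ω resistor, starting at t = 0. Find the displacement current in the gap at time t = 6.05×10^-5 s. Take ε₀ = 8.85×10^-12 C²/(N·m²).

1.22×10^-4 A

C = ε₀A/d = (8.85×10^-12)(0.03941)/(4.82×10^-3) = 7.236×10^-11 F and τ = RC = 7.960×10^-5 s. I_d in the gap equals the RC charging current.
I_d(t) = (V₀/R) e^(−t/τ) = 2.618×10^-4 · e^(−0.7601) = 1.22×10^-4 A.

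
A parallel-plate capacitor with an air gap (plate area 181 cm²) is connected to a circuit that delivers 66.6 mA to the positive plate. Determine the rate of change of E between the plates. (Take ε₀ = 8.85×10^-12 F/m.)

By continuity, I_d in the gap equals the 66.6 mA flowing in the wire.
Then dE/dt = I_d/(ε₀A) = 4.16×10^11 V/(m·s).

4.16×10^11 V/(m·s)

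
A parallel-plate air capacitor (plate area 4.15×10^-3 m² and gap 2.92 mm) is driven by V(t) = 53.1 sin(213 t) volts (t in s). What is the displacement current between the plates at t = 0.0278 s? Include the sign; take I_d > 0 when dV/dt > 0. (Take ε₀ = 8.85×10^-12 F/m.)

C = ε₀A/d = (8.85×10^-12)(4.15×10^-3)/(2.92×10^-3) = 1.258×10^-11 F. dV/dt = V₀ω·cos(ωt); at ωt = 5.9214 rad this factor is 0.9353.
I_d = C dV/dt = (1.258×10^-11)(53.1)(213)(0.9353) = 1.33×10^-7 A.

1.33×10^-7 A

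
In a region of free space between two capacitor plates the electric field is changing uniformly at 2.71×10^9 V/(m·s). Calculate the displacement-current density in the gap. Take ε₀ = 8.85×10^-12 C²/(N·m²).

0.0240 A/m²

J_d = ε₀ ∂E/∂t, so J_d = 0.0240 A/m².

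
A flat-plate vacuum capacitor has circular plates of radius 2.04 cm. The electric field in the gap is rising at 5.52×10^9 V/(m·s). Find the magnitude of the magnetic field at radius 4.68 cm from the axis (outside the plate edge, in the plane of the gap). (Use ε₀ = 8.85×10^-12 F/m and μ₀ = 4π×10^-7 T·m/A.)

2.73×10^-10 T

Total displacement current: I_d = ε₀(πR²)(dE/dt) = (8.85×10^-12)(1.307×10^-3)(5.52×10^9) = 6.385×10^-5 A.
Outside the plates the loop encloses all of I_d, so B·2πr = μ₀ I_d and B = 2.73×10^-10 T.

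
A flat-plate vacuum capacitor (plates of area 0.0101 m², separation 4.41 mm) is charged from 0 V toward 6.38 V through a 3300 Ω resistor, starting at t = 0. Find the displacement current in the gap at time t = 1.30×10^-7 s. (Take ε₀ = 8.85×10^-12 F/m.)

C = ε₀A/d = (8.85×10^-12)(0.0101)/(4.41×10^-3) = 2.027×10^-11 F and τ = RC = 6.689×10^-8 s. I_d in the gap equals the RC charging current.
I_d(t) = (V₀/R) e^(−t/τ) = 1.933×10^-3 · e^(−1.943) = 2.77×10^-4 A.

2.77×10^-4 A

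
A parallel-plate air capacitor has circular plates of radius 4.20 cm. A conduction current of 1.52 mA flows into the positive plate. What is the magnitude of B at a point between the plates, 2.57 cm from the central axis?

No conduction current crosses the gap, so I_d there equals the 1.52×10^-3 A in the leads.
For r < R the Ampère–Maxwell law gives B(2πr) = μ₀ I_d (r²/R²), so B = μ₀ I_d r/(2πR²) = (4π×10^-7)(1.52×10^-3)(0.0257)/(2π·0.0420²) = 4.43×10^-9 T.

4.43×10^-9 T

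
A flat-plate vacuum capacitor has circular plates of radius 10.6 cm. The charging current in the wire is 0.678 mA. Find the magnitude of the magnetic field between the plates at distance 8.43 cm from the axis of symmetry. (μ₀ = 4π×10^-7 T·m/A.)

1.02×10^-9 T

By continuity the displacement current in the gap matches the conduction current: I_d = 6.78×10^-4 A.
∮B·dl = μ₀ I_d,enc with I_d,enc = I_d r²/R² = 4.288×10^-4 A; so B = μ₀ I_d,enc/(2πr) = 1.02×10^-9 T.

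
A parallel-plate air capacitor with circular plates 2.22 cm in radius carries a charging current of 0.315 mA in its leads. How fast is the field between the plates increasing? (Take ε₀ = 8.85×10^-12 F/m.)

2.30×10^10 V/(m·s)

By continuity, I_d in the gap equals the 0.315 mA flowing in the wire.
Since I_d = ε₀ A dE/dt, dE/dt = I_d/(ε₀A) = (3.15×10^-4)/((8.85×10^-12)(1.548×10^-3)) = 2.30×10^10 V/(m·s).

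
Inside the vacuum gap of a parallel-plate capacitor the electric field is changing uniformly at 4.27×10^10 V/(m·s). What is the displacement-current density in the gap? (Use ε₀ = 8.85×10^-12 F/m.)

0.378 A/m²

The displacement-current density is ε₀ ∂E/∂t = (8.85×10^-12)(4.27×10^10) = 0.378 A/m².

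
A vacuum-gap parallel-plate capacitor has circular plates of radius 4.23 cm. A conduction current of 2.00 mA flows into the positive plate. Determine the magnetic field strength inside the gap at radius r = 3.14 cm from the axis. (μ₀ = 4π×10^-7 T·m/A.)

7.02×10^-9 T

Between the plates the displacement current equals the wire current: I_d = 2.00 mA = 2.00×10^-3 A.
An Ampèrian loop of radius r encloses a fraction (r/R)² of I_d. Then B·2πr = μ₀ I_d (r/R)², giving B = μ₀ I_d r/(2πR²) = 7.02×10^-9 T.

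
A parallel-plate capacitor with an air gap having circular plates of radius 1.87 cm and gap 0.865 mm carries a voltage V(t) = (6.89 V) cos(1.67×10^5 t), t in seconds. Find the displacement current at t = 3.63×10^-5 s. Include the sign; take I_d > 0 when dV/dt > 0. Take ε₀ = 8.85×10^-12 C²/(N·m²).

2.84×10^-6 A

dE/dt = (V₀ω/d)·−sin(ωt) with ωt = 6.0621 rad: (6.89)(1.67×10^5)(0.2193)/(8.65×10^-4) = 2.917×10^8 V/(m·s).
I_d = ε₀ A dE/dt = (8.85×10^-12)(1.099×10^-3)(2.917×10^8) = 2.84×10^-6 A.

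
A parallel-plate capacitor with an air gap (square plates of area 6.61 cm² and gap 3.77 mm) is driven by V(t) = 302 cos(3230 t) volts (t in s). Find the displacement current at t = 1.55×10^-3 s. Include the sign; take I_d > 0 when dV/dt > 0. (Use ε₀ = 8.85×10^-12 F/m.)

dV/dt = (302)(3230)·−sin(5.0065) = 9.336×10^5 V/s.
I_d = C dV/dt with C = ε₀A/d = (8.85×10^-12)(6.61×10^-4)/(3.77×10^-3) = 1.552×10^-12 F, so I_d = (1.552×10^-12)(9.336×10^5) = 1.45×10^-6 A.

1.45×10^-6 A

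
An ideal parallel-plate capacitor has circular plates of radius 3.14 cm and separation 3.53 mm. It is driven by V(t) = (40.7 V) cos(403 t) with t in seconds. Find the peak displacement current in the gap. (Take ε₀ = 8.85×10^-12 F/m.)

1.27×10^-7 A

The displacement current equals the conduction current C dV/dt, which peaks at C V₀ ω.
With C = ε₀A/d = (8.85×10^-12)(3.097×10^-3)/(3.53×10^-3) = 7.764×10^-12 F and ω = 403 rad/s, I_d,max = (7.764×10^-12)(40.7)(403) = 1.27×10^-7 A.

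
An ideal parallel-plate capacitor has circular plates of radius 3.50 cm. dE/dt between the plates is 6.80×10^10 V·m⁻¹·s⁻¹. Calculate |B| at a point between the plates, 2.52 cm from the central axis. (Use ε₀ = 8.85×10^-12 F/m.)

9.53×10^-9 T

Total displacement current: I_d = ε₀(πR²)(dE/dt) = (8.85×10^-12)(3.848×10^-3)(6.80×10^10) = 2.316×10^-3 A.
An Ampèrian loop of radius r encloses a fraction (r/R)² of I_d. Then B·2πr = μ₀ I_d (r/R)², giving B = μ₀ I_d r/(2πR²) = 9.53×10^-9 T.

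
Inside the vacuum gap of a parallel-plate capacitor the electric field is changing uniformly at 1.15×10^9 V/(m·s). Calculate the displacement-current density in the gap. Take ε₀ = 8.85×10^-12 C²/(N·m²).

0.0102 A/m²

The displacement-current density is ε₀ ∂E/∂t = (8.85×10^-12)(1.15×10^9) = 0.0102 A/m².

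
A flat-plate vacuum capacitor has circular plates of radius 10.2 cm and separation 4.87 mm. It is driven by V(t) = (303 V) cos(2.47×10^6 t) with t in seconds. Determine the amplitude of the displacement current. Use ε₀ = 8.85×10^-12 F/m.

(dE/dt)_max = V₀ω/d = 1.537×10^11 V/(m·s); ω = 2.47×10^6 rad/s.
I_d,max = ε₀ A (dE/dt)_max = (8.85×10^-12)(0.03269)(1.537×10^11) = 0.0445 A.

0.0445 A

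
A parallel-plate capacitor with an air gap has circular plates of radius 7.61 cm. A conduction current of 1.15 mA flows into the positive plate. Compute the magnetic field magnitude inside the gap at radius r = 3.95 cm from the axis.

1.57×10^-9 T

No conduction current crosses the gap, so I_d there equals the 1.15×10^-3 A in the leads.
An Ampèrian loop of radius r encloses a fraction (r/R)² of I_d. Then B·2πr = μ₀ I_d (r/R)², giving B = μ₀ I_d r/(2πR²) = 1.57×10^-9 T.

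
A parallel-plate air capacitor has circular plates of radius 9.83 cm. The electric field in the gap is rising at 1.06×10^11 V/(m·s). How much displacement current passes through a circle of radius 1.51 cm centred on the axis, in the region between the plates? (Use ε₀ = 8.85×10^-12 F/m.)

Through the whole plate area (πR² = 0.03036 m²), I_d = ε₀ πR² dE/dt = 0.02848 A.
Since J_d is uniform, the enclosed fraction is (r/R)² = 0.02360, giving I_d,enc = 6.72×10^-4 A.

6.72×10^-4 A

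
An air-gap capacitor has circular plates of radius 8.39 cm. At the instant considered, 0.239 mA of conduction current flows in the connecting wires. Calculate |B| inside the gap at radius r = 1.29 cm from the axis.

Between the plates the displacement current equals the wire current: I_d = 0.239 mA = 2.39×10^-4 A.
For r < R the Ampère–Maxwell law gives B(2πr) = μ₀ I_d (r²/R²), so B = μ₀ I_d r/(2πR²) = (4π×10^-7)(2.39×10^-4)(0.0129)/(2π·0.0839²) = 8.76×10^-11 T.

8.76×10^-11 T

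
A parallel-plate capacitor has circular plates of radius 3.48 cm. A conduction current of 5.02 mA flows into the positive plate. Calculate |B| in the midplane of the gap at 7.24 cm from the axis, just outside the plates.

Between the plates the displacement current equals the wire current: I_d = 5.02 mA = 5.02×10^-3 A.
With r > R the enclosed displacement current is the full I_d; B = μ₀ I_d / (2πr) = 1.39×10^-8 T.

1.39×10^-8 T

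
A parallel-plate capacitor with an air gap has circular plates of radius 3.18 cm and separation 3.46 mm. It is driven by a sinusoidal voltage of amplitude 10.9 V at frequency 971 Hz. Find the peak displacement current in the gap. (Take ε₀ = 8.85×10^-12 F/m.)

C = ε₀A/d = (8.85×10^-12)(3.177×10^-3)/(3.46×10^-3) = 8.126×10^-12 F; ω = 2πf = 6101 rad/s.
I_d = C dV/dt, so |I_d|_max = C V₀ ω = (8.126×10^-12)(10.9)(6101) = 5.40×10^-7 A.

5.40×10^-7 A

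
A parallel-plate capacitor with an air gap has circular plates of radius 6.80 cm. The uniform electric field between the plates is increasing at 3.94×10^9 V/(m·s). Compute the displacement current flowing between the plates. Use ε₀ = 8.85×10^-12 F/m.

The displacement current is ε₀ times dΦ_E/dt = ε₀ A dE/dt = (8.85×10^-12)(0.01453)(3.94×10^9) = 5.07×10^-4 A.

5.07×10^-4 A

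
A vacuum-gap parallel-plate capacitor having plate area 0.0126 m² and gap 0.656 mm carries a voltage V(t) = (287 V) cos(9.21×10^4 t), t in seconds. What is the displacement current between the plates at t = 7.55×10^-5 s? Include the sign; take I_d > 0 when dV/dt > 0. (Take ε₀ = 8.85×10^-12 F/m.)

C = ε₀A/d = (8.85×10^-12)(0.0126)/(6.56×10^-4) = 1.700×10^-10 F. dV/dt = V₀ω·−sin(ωt); at ωt = 6.95355 rad this factor is -0.6213.
I_d = C dV/dt = (1.700×10^-10)(287)(9.21×10^4)(-0.6213) = -2.79×10^-3 A.

-2.79×10^-3 A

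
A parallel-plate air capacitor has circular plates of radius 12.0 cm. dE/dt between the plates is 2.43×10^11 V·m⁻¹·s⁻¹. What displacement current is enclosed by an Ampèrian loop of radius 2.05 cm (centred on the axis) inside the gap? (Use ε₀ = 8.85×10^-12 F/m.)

2.84×10^-3 A

Through the whole plate area (πR² = 0.04524 m²), I_d = ε₀ πR² dE/dt = 0.09729 A.
Through an area πr² the displacement current is I_d·(πr²/πR²) = I_d (r/R)² = 2.84×10^-3 A.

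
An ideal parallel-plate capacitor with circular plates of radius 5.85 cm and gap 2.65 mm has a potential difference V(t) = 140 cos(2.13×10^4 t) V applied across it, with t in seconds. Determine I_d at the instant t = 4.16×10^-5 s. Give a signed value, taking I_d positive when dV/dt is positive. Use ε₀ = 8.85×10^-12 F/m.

-8.29×10^-5 A

dV/dt = (140)(2.13×10^4)·−sin(0.88608) = -2.310×10^6 V/s.
I_d = C dV/dt with C = ε₀A/d = (8.85×10^-12)(0.01075)/(2.65×10^-3) = 3.590×10^-11 F, so I_d = (3.590×10^-11)(-2.310×10^6) = -8.29×10^-5 A.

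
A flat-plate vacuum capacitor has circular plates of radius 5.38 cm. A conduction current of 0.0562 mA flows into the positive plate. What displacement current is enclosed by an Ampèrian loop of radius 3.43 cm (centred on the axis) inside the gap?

2.28×10^-5 A

No conduction current crosses the gap, so I_d there equals the 5.62×10^-5 A in the leads.
The field is uniform, so I_d,enc = I_d (r/R)² = (5.62×10^-5)(3.43/5.38)² = 2.28×10^-5 A.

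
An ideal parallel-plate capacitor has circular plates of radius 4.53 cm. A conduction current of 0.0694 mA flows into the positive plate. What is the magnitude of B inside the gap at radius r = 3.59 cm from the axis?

2.43×10^-10 T

Between the plates the displacement current equals the wire current: I_d = 0.0694 mA = 6.94×10^-5 A.
For r < R the Ampère–Maxwell law gives B(2πr) = μ₀ I_d (r²/R²), so B = μ₀ I_d r/(2πR²) = (4π×10^-7)(6.94×10^-5)(0.0359)/(2π·0.0453²) = 2.43×10^-10 T.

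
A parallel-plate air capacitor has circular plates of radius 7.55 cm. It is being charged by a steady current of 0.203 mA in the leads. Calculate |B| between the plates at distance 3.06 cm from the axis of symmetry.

No conduction current crosses the gap, so I_d there equals the 2.03×10^-4 A in the leads.
For r < R the Ampère–Maxwell law gives B(2πr) = μ₀ I_d (r²/R²), so B = μ₀ I_d r/(2πR²) = (4π×10^-7)(2.03×10^-4)(0.0306)/(2π·0.0755²) = 2.18×10^-10 T.

2.18×10^-10 T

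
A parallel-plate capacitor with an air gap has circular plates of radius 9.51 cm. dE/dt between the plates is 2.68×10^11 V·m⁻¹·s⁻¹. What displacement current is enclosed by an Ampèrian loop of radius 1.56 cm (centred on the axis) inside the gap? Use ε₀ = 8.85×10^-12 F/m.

I_d = ε₀ dΦ_E/dt = ε₀ πR² (dE/dt) = (8.85×10^-12)(0.02841)(2.68×10^11) = 0.06738 A through the full plate area.
Since J_d is uniform, the enclosed fraction is (r/R)² = 0.02691, giving I_d,enc = 1.81×10^-3 A.

1.81×10^-3 A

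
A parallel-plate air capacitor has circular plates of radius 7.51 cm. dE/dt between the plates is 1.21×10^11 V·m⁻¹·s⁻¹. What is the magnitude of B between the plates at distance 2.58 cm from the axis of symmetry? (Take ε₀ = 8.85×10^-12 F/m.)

I_d = ε₀ dΦ_E/dt = ε₀ πR² (dE/dt) = (8.85×10^-12)(0.01772)(1.21×10^11) = 0.01898 A through the full plate area.
An Ampèrian loop of radius r encloses a fraction (r/R)² of I_d. Then B·2πr = μ₀ I_d (r/R)², giving B = μ₀ I_d r/(2πR²) = 1.74×10^-8 T.

1.74×10^-8 T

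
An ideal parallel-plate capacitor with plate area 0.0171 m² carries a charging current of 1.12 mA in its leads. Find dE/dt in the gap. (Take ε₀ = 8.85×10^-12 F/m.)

By continuity, I_d in the gap equals the 1.12 mA flowing in the wire.
Since I_d = ε₀ A dE/dt, dE/dt = I_d/(ε₀A) = (1.12×10^-3)/((8.85×10^-12)(0.0171)) = 7.40×10^9 V/(m·s).

7.40×10^9 V/(m·s)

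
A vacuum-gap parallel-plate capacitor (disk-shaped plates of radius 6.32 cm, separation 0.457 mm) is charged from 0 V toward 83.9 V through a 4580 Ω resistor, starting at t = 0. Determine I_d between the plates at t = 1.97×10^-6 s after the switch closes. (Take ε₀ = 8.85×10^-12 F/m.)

C = ε₀A/d = (8.85×10^-12)(0.01255)/(4.57×10^-4) = 2.430×10^-10 F, so τ = RC = 1.113×10^-6 s.
The conduction current is I(t) = (V₀/R) e^(−t/τ), and the displacement current between the plates equals it.
t/τ = 1.770; I_d = (83.9/4580) · e^(−1.770) = (0.01832)(0.1703) = 3.12×10^-3 A.

3.12×10^-3 A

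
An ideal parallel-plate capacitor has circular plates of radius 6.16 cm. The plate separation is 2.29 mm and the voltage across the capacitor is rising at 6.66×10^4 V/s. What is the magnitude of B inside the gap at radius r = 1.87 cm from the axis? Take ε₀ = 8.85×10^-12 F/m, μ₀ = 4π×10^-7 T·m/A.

3.02×10^-12 T

I_d = C dV/dt with C = ε₀πR²/d = 4.607×10^-11 F, so I_d = (4.607×10^-11)(6.66×10^4) = 3.068×10^-6 A.
∮B·dl = μ₀ I_d,enc with I_d,enc = I_d r²/R² = 2.827×10^-7 A; so B = μ₀ I_d,enc/(2πr) = 3.02×10^-12 T.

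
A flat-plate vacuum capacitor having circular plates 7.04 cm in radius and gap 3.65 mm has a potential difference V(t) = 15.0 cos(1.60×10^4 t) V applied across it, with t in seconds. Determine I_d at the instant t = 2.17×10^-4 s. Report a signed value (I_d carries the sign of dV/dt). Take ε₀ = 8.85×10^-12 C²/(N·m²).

2.94×10^-6 A

dV/dt = (15.0)(1.60×10^4)·−sin(3.472) = 7.786×10^4 V/s.
I_d = C dV/dt with C = ε₀A/d = (8.85×10^-12)(0.01557)/(3.65×10^-3) = 3.775×10^-11 F, so I_d = (3.775×10^-11)(7.786×10^4) = 2.94×10^-6 A.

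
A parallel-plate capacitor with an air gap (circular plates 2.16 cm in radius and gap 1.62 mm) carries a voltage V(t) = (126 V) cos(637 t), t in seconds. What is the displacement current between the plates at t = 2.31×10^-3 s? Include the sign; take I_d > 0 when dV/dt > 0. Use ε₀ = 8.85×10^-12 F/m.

dV/dt = (126)(637)·−sin(1.47147) = -7.987×10^4 V/s.
I_d = C dV/dt with C = ε₀A/d = (8.85×10^-12)(1.466×10^-3)/(1.62×10^-3) = 8.009×10^-12 F, so I_d = (8.009×10^-12)(-7.987×10^4) = -6.40×10^-7 A.

-6.40×10^-7 A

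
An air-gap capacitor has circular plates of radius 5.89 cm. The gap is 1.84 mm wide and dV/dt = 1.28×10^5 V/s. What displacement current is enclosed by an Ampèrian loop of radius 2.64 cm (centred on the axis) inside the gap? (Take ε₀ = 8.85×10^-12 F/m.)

dE/dt = (dV/dt)/d = 6.957×10^7 V/(m·s); I_d = ε₀(πR²)(dE/dt) = (8.85×10^-12)(0.01090)(6.957×10^7) = 6.711×10^-6 A.
The field is uniform, so I_d,enc = I_d (r/R)² = (6.711×10^-6)(2.64/5.89)² = 1.35×10^-6 A.

1.35×10^-6 A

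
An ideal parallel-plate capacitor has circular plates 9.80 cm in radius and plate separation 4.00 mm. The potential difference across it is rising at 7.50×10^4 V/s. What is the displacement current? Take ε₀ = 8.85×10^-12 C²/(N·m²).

5.01×10^-6 A

C = ε₀A/d = (8.85×10^-12)(0.03017)/(4.00×10^-3) = 6.675×10^-11 F.
I_d = C dV/dt = (6.675×10^-11)(7.50×10^4) = 5.01×10^-6 A.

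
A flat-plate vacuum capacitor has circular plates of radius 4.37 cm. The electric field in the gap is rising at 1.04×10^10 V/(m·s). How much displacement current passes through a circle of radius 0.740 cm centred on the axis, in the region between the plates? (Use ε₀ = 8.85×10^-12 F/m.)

1.58×10^-5 A

Total displacement current: I_d = ε₀(πR²)(dE/dt) = (8.85×10^-12)(5.999×10^-3)(1.04×10^10) = 5.521×10^-4 A.
Through an area πr² the displacement current is I_d·(πr²/πR²) = I_d (r/R)² = 1.58×10^-5 A.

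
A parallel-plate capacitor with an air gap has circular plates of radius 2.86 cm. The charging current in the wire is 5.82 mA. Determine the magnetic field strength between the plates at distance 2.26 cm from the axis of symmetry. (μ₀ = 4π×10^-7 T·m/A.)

By continuity the displacement current in the gap matches the conduction current: I_d = 5.82×10^-3 A.
An Ampèrian loop of radius r encloses a fraction (r/R)² of I_d. Then B·2πr = μ₀ I_d (r/R)², giving B = μ₀ I_d r/(2πR²) = 3.22×10^-8 T.

3.22×10^-8 T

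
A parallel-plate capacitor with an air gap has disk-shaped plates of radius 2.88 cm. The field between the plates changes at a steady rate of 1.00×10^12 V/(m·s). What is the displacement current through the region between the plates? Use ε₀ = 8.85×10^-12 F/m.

0.0231 A

I_d = ε₀ A (dE/dt) = (8.85×10^-12)(2.606×10^-3 m²)(1.00×10^12) = 0.0231 A.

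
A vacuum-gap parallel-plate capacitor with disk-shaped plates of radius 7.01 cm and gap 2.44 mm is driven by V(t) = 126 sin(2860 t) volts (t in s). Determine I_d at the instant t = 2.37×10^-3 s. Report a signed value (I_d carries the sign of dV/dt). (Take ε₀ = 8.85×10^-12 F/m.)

1.78×10^-5 A

dE/dt = (V₀ω/d)·cos(ωt) with ωt = 6.7782 rad: (126)(2860)(0.8800)/(2.44×10^-3) = 1.300×10^8 V/(m·s).
I_d = ε₀ A dE/dt = (8.85×10^-12)(0.01544)(1.300×10^8) = 1.78×10^-5 A.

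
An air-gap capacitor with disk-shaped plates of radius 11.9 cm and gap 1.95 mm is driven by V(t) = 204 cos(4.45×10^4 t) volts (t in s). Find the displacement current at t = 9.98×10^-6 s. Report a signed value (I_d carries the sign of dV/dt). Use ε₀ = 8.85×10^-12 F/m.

-7.88×10^-4 A

C = ε₀A/d = (8.85×10^-12)(0.04449)/(1.95×10^-3) = 2.019×10^-10 F. dV/dt = V₀ω·−sin(ωt); at ωt = 0.44411 rad this factor is -0.4297.
I_d = C dV/dt = (2.019×10^-10)(204)(4.45×10^4)(-0.4297) = -7.88×10^-4 A.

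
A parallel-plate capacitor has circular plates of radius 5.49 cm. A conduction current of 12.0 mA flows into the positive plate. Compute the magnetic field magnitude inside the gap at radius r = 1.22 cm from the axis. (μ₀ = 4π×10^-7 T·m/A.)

No conduction current crosses the gap, so I_d there equals the 0.0120 A in the leads.
An Ampèrian loop of radius r encloses a fraction (r/R)² of I_d. Then B·2πr = μ₀ I_d (r/R)², giving B = μ₀ I_d r/(2πR²) = 9.71×10^-9 T.

9.71×10^-9 T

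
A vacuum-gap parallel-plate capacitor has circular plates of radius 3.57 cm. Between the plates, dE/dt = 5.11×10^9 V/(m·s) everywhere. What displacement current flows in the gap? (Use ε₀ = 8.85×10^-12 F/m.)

1.81×10^-4 A

The displacement current is ε₀ times dΦ_E/dt = ε₀ A dE/dt = (8.85×10^-12)(4.004×10^-3)(5.11×10^9) = 1.81×10^-4 A.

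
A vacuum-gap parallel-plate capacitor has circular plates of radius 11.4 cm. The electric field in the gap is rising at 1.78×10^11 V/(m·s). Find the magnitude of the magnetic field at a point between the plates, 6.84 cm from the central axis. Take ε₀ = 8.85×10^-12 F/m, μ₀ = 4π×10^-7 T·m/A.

6.77×10^-8 T

Through the whole plate area (πR² = 0.04083 m²), I_d = ε₀ πR² dE/dt = 0.06432 A.
For r < R the Ampère–Maxwell law gives B(2πr) = μ₀ I_d (r²/R²), so B = μ₀ I_d r/(2πR²) = (4π×10^-7)(0.06432)(0.0684)/(2π·0.114²) = 6.77×10^-8 T.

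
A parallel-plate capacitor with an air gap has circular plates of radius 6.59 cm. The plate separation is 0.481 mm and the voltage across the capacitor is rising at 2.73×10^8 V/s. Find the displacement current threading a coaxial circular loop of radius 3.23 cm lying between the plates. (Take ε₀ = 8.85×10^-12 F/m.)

0.0165 A

dE/dt = (dV/dt)/d = 5.676×10^11 V/(m·s); I_d = ε₀(πR²)(dE/dt) = (8.85×10^-12)(0.01364)(5.676×10^11) = 0.06852 A.
The field is uniform, so I_d,enc = I_d (r/R)² = (0.06852)(3.23/6.59)² = 0.0165 A.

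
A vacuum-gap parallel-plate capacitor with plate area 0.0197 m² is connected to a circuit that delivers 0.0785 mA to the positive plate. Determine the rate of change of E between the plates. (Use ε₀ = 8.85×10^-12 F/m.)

By continuity, I_d in the gap equals the 0.0785 mA flowing in the wire.
Since I_d = ε₀ A dE/dt, dE/dt = I_d/(ε₀A) = (7.85×10^-5)/((8.85×10^-12)(0.0197)) = 4.50×10^8 V/(m·s).

4.50×10^8 V/(m·s)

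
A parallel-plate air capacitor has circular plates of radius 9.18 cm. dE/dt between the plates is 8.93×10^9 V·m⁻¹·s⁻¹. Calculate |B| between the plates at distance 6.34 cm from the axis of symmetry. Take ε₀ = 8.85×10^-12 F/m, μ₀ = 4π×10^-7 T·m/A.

I_d = ε₀ dΦ_E/dt = ε₀ πR² (dE/dt) = (8.85×10^-12)(0.02647)(8.93×10^9) = 2.092×10^-3 A through the full plate area.
An Ampèrian loop of radius r encloses a fraction (r/R)² of I_d. Then B·2πr = μ₀ I_d (r/R)², giving B = μ₀ I_d r/(2πR²) = 3.15×10^-9 T.

3.15×10^-9 T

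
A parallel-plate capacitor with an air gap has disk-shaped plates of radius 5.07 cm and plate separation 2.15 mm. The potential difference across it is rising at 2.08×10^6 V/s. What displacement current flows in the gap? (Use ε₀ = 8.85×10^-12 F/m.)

6.91×10^-5 A

C = ε₀A/d = (8.85×10^-12)(8.075×10^-3)/(2.15×10^-3) = 3.324×10^-11 F.
I_d = C dV/dt = (3.324×10^-11)(2.08×10^6) = 6.91×10^-5 A.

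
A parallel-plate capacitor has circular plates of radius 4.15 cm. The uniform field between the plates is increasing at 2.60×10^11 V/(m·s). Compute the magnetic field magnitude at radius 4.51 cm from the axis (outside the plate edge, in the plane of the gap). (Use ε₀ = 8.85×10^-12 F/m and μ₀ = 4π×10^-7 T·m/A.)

5.52×10^-8 T

Through the whole plate area (πR² = 5.411×10^-3 m²), I_d = ε₀ πR² dE/dt = 0.01245 A.
Outside the plates the loop encloses all of I_d, so B·2πr = μ₀ I_d and B = 5.52×10^-8 T.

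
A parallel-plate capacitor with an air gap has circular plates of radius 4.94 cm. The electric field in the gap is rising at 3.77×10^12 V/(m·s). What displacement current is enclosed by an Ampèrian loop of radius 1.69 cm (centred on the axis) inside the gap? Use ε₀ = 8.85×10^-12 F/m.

Through the whole plate area (πR² = 7.667×10^-3 m²), I_d = ε₀ πR² dE/dt = 0.2558 A.
Through an area πr² the displacement current is I_d·(πr²/πR²) = I_d (r/R)² = 0.0299 A.

0.0299 A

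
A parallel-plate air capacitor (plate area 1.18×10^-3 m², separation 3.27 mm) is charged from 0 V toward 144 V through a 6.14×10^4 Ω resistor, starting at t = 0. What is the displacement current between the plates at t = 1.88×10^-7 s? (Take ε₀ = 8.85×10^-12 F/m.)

With C = ε₀A/d = (8.85×10^-12)(1.18×10^-3)/(3.27×10^-3) = 3.194×10^-12 F, the time constant is τ = RC = 1.961×10^-7 s, so t/τ = 0.9587 and e^(−t/τ) = 0.3834.
I_d = I_cond = (V₀/R) e^(−t/τ) = (2.345×10^-3)(0.3834) = 8.99×10^-4 A.

8.99×10^-4 A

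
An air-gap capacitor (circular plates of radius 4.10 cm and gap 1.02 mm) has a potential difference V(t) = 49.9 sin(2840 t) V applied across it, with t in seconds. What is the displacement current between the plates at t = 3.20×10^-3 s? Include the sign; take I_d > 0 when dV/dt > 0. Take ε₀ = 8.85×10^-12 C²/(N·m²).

-6.13×10^-6 A

C = ε₀A/d = (8.85×10^-12)(5.281×10^-3)/(1.02×10^-3) = 4.582×10^-11 F. dV/dt = V₀ω·cos(ωt); at ωt = 9.088 rad this factor is -0.9438.
I_d = C dV/dt = (4.582×10^-11)(49.9)(2840)(-0.9438) = -6.13×10^-6 A.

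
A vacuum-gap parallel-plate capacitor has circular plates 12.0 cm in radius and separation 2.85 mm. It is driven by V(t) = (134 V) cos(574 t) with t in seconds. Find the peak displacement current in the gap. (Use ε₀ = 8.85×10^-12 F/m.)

(dE/dt)_max = V₀ω/d = 2.699×10^7 V/(m·s); ω = 574 rad/s.
I_d,max = ε₀ A (dE/dt)_max = (8.85×10^-12)(0.04524)(2.699×10^7) = 1.08×10^-5 A.

1.08×10^-5 A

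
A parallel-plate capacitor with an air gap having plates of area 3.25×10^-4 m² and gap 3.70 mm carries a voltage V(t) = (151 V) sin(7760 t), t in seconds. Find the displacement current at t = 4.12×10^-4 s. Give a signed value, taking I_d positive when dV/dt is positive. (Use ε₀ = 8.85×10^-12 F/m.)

-9.09×10^-7 A

dE/dt = (V₀ω/d)·cos(ωt) with ωt = 3.19712 rad: (151)(7760)(-0.9985)/(3.70×10^-3) = -3.162×10^8 V/(m·s).
I_d = ε₀ A dE/dt = (8.85×10^-12)(3.25×10^-4)(-3.162×10^8) = -9.09×10^-7 A.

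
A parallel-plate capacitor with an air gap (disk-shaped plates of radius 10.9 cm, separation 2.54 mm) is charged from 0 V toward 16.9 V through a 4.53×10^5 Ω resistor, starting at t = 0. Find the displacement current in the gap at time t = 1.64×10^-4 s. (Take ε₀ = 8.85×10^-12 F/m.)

2.31×10^-6 A

With C = ε₀A/d = (8.85×10^-12)(0.03733)/(2.54×10^-3) = 1.301×10^-10 F, the time constant is τ = RC = 5.894×10^-5 s, so t/τ = 2.782 and e^(−t/τ) = 0.06191.
I_d = I_cond = (V₀/R) e^(−t/τ) = (3.731×10^-5)(0.06191) = 2.31×10^-6 A.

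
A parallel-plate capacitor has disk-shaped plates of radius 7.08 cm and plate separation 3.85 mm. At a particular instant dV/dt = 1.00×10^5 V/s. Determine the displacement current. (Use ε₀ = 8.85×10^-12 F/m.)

The displacement current equals the charging current C dV/dt. With C = ε₀A/d = (8.85×10^-12)(0.01575)/(3.85×10^-3) = 3.620×10^-11 F, I_d = (3.620×10^-11)(1.00×10^5) = 3.62×10^-6 A.

3.62×10^-6 A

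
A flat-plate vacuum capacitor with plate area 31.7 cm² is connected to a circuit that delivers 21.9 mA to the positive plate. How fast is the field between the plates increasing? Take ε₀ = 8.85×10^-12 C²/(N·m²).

7.81×10^11 V/(m·s)

By continuity, I_d in the gap equals the 21.9 mA flowing in the wire.
Then dE/dt = I_d/(ε₀A) = 7.81×10^11 V/(m·s).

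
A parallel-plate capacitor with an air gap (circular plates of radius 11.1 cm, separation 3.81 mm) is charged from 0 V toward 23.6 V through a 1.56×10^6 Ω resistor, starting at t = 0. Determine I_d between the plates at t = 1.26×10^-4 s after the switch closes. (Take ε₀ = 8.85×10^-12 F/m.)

6.16×10^-6 A

With C = ε₀A/d = (8.85×10^-12)(0.03871)/(3.81×10^-3) = 8.992×10^-11 F, the time constant is τ = RC = 1.403×10^-4 s, so t/τ = 0.8981 and e^(−t/τ) = 0.4073.
I_d = I_cond = (V₀/R) e^(−t/τ) = (1.513×10^-5)(0.4073) = 6.16×10^-6 A.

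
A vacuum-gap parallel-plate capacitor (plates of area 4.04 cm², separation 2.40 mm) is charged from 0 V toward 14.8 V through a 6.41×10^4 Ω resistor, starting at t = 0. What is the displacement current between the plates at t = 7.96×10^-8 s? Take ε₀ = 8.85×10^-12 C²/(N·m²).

C = ε₀A/d = (8.85×10^-12)(4.04×10^-4)/(2.40×10^-3) = 1.490×10^-12 F and τ = RC = 9.551×10^-8 s. I_d in the gap equals the RC charging current.
I_d(t) = (V₀/R) e^(−t/τ) = 2.309×10^-4 · e^(−0.8334) = 1.00×10^-4 A.

1.00×10^-4 A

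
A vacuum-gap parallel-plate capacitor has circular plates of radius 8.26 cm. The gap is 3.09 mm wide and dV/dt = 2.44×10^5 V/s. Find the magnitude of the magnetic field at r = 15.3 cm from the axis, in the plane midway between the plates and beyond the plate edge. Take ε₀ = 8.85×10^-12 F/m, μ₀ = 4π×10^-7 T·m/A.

dE/dt = (dV/dt)/d = 7.896×10^7 V/(m·s); I_d = ε₀(πR²)(dE/dt) = (8.85×10^-12)(0.02143)(7.896×10^7) = 1.498×10^-5 A.
Outside the plates the loop encloses all of I_d, so B·2πr = μ₀ I_d and B = 1.96×10^-11 T.

1.96×10^-11 T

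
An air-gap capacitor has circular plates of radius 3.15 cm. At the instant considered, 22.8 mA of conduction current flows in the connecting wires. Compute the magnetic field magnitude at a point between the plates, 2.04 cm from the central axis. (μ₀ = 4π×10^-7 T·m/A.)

9.38×10^-8 T

Between the plates the displacement current equals the wire current: I_d = 22.8 mA = 0.0228 A.
∮B·dl = μ₀ I_d,enc with I_d,enc = I_d r²/R² = 9.563×10^-3 A; so B = μ₀ I_d,enc/(2πr) = 9.38×10^-8 T.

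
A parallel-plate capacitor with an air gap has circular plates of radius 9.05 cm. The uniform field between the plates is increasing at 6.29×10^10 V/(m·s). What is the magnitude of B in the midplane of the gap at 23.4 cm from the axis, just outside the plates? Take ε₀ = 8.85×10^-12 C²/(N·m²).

1.22×10^-8 T

I_d = ε₀ dΦ_E/dt = ε₀ πR² (dE/dt) = (8.85×10^-12)(0.02573)(6.29×10^10) = 0.01432 A through the full plate area.
With r > R the enclosed displacement current is the full I_d; B = μ₀ I_d / (2πr) = 1.22×10^-8 T.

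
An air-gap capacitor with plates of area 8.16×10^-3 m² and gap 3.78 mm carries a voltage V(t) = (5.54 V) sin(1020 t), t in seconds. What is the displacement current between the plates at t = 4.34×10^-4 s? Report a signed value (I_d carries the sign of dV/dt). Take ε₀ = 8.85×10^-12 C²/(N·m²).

dE/dt = (V₀ω/d)·cos(ωt) with ωt = 0.44268 rad: (5.54)(1020)(0.9036)/(3.78×10^-3) = 1.351×10^6 V/(m·s).
I_d = ε₀ A dE/dt = (8.85×10^-12)(8.16×10^-3)(1.351×10^6) = 9.76×10^-8 A.

9.76×10^-8 A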